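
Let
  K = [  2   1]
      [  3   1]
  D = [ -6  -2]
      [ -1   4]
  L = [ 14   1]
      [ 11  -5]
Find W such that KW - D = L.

KW = L + D = [[8, -1], [10, -1]].
K is on the left of W, so left-multiply by K⁻¹: W = K⁻¹(L + D).
det K = -1, so K⁻¹ = [[-1, 1], [3, -2]].
W = K⁻¹(L + D) = [[2, 0], [4, -1]].

W = [[2, 0], [4, -1]]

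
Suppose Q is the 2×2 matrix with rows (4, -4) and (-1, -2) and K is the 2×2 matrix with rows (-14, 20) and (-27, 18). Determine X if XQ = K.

X = [[-4, -2], [-6, 3]]

Right-multiplying both sides by Q⁻¹ gives X = KQ⁻¹.
det Q = -12, so Q⁻¹ = [[1/6, -1/3], [-1/12, -1/3]].
X = KQ⁻¹ = [[-14, 20], [-27, 18]] · [[1/6, -1/3], [-1/12, -1/3]] = [[-4, -2], [-6, 3]].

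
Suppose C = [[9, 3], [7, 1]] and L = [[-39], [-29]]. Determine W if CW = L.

Left-multiplying both sides by C⁻¹ gives W = C⁻¹L.
det C = -12, so C⁻¹ = [[-1/12, 1/4], [7/12, -3/4]].
W = C⁻¹L = [[-1/12, 1/4], [7/12, -3/4]] · [[-39], [-29]] = [[-4], [-1]].

W = [[-4], [-1]]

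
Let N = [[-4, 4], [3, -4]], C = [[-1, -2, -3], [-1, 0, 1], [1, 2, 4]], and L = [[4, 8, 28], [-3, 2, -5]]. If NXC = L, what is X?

X = N⁻¹LC⁻¹ (apply N⁻¹ on the left and C⁻¹ on the right).
det N = 4, so N⁻¹ = [[-1, -1], [-3/4, -1]].
det C = -2; the adjugate gives C⁻¹ = [[1, -1, 1], [-5/2, 1/2, -2], [1, 0, 1]].
N⁻¹L = [[-1, -10, -23], [0, -8, -16]].
X = (N⁻¹L)C⁻¹ = [[1, -4, -4], [4, -4, 0]].

X = [[1, -4, -4], [4, -4, 0]]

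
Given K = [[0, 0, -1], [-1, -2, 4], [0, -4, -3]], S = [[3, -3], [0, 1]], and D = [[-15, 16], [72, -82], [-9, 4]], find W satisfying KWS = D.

Left-multiply by K⁻¹ and right-multiply by S⁻¹: W = K⁻¹DS⁻¹.
K has determinant -4; K⁻¹ = [[-11/2, -1, 1/2], [3/4, 0, -1/4], [-1, 0, 0]].
S has determinant 3; S⁻¹ = [[1/3, 1], [0, 1]].
K⁻¹D = [[6, -4], [-9, 11], [15, -16]].
W = (K⁻¹D)S⁻¹ = [[2, 2], [-3, 2], [5, -1]].

W = [[2, 2], [-3, 2], [5, -1]]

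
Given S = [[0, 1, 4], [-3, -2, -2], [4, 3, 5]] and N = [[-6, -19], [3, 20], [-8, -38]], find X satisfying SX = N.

Left-multiplying both sides by S⁻¹ gives X = S⁻¹N.
det S = 3, so S⁻¹ = [[-4/3, 7/3, 2], [7/3, -16/3, -4], [-1/3, 4/3, 1]].
X = S⁻¹N = [[-4/3, 7/3, 2], [7/3, -16/3, -4], [-1/3, 4/3, 1]] · [[-6, -19], [3, 20], [-8, -38]] = [[-1, -4], [2, 1], [-2, -5]].

X = [[-1, -4], [2, 1], [-2, -5]]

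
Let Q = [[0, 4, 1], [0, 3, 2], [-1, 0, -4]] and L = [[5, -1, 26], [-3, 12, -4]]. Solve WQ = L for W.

W = [[-4, 5, -5], [0, 4, 3]]

Right-multiplying both sides by Q⁻¹ gives W = LQ⁻¹.
Q has determinant -5; Q⁻¹ = [[12/5, -16/5, -1], [2/5, -1/5, 0], [-3/5, 4/5, 0]].
W = LQ⁻¹ = [[5, -1, 26], [-3, 12, -4]] · [[12/5, -16/5, -1], [2/5, -1/5, 0], [-3/5, 4/5, 0]] = [[-4, 5, -5], [0, 4, 3]].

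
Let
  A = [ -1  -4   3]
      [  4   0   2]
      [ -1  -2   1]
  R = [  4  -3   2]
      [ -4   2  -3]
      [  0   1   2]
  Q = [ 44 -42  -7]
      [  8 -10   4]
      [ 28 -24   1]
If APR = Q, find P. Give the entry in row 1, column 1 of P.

P = A⁻¹QR⁻¹ (apply A⁻¹ on the left and R⁻¹ on the right).
det A = -4; the adjugate gives A⁻¹ = [[-1, 1/2, 2], [3/2, -1/2, -7/2], [2, -1/2, -4]].
det R = -4; the adjugate gives R⁻¹ = [[-7/4, -2, -5/4], [-2, -2, -1], [1, 1, 1]].
A⁻¹Q = [[16, -11, 11], [-36, 26, -16], [-28, 17, -20]].
P = (A⁻¹Q)R⁻¹ = [[5, 1, 2], [-5, 4, 3], [-5, 2, -2]].

5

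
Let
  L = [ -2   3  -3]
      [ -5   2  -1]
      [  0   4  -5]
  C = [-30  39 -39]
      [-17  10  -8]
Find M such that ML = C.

Right-multiplying both sides by L⁻¹ gives M = CL⁻¹.
det L = -3, so L⁻¹ = [[2, -1, -1], [25/3, -10/3, -13/3], [20/3, -8/3, -11/3]].
M = CL⁻¹ = [[-30, 39, -39], [-17, 10, -8]] · [[2, -1, -1], [25/3, -10/3, -13/3], [20/3, -8/3, -11/3]] = [[5, 4, 4], [-4, 5, 3]].

M = [[5, 4, 4], [-4, 5, 3]]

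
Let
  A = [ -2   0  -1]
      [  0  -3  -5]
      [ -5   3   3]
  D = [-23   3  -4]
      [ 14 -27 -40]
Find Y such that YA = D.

A is on the right of Y, so right-multiply by A⁻¹: Y = DA⁻¹.
det A = 3, so A⁻¹ = [[2, -1, -1], [25/3, -11/3, -10/3], [-5, 2, 2]].
Y = DA⁻¹ = [[-23, 3, -4], [14, -27, -40]] · [[2, -1, -1], [25/3, -11/3, -10/3], [-5, 2, 2]] = [[-1, 4, 5], [3, 5, -4]].

Y = [[-1, 4, 5], [3, 5, -4]]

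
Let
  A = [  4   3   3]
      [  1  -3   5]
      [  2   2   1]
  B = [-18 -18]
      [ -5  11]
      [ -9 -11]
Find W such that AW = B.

A is on the left of W, so left-multiply by A⁻¹: W = A⁻¹B.
det A = -1, so A⁻¹ = [[13, -3, -24], [-9, 2, 17], [-8, 2, 15]].
W = A⁻¹B = [[13, -3, -24], [-9, 2, 17], [-8, 2, 15]] · [[-18, -18], [-5, 11], [-9, -11]] = [[-3, -3], [-1, -3], [-1, 1]].

W = [[-3, -3], [-1, -3], [-1, 1]]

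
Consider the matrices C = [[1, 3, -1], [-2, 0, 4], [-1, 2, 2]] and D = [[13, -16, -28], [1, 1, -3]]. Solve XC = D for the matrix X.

X = [[-2, -5, -5], [-1, -2, 2]]

Since C sits to the right of X, X = DC⁻¹.
C has determinant -4; C⁻¹ = [[2, 2, -3], [0, -1/4, 1/2], [1, 5/4, -3/2]].
X = DC⁻¹ = [[13, -16, -28], [1, 1, -3]] · [[2, 2, -3], [0, -1/4, 1/2], [1, 5/4, -3/2]] = [[-2, -5, -5], [-1, -2, 2]].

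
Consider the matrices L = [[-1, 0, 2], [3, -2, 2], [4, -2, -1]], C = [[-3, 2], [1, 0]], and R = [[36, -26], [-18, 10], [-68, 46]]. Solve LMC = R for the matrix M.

Isolating M: multiply by L⁻¹ from the left and C⁻¹ from the right, so M = L⁻¹RC⁻¹.
det L = -2, so L⁻¹ = [[-3, 2, -2], [-11/2, 7/2, -4], [-1, 1, -1]].
det C = -2; the adjugate gives C⁻¹ = [[0, 1], [1/2, 3/2]].
L⁻¹R = [[-8, 6], [11, -6], [14, -10]].
M = (L⁻¹R)C⁻¹ = [[3, 1], [-3, 2], [-5, -1]].

M = [[3, 1], [-3, 2], [-5, -1]]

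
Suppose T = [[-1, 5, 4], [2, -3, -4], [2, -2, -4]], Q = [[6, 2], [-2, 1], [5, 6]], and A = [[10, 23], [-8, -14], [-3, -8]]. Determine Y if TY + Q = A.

TY = A − Q = [[4, 21], [-6, -15], [-8, -14]].
Since T multiplies Y on the left, Y = T⁻¹(A − Q).
det T = 4, so T⁻¹ = [[1, 3, -2], [0, -1, 1], [1/2, 2, -7/4]].
Y = T⁻¹(A − Q) = [[2, 4], [-2, 1], [4, 5]].

Y = [[2, 4], [-2, 1], [4, 5]]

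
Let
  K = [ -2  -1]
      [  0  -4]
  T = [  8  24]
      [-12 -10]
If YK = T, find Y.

Y = [[-4, -5], [6, 1]]

Since K sits to the right of Y, Y = TK⁻¹.
det K = 8; the adjugate gives K⁻¹ = [[-1/2, 1/8], [0, -1/4]].
Y = TK⁻¹ = [[8, 24], [-12, -10]] · [[-1/2, 1/8], [0, -1/4]] = [[-4, -5], [6, 1]].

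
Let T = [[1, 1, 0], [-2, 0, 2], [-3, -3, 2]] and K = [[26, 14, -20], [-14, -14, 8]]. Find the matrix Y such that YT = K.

Right-multiplying both sides by T⁻¹ gives Y = KT⁻¹.
det T = 4, so T⁻¹ = [[3/2, -1/2, 1/2], [-1/2, 1/2, -1/2], [3/2, 0, 1/2]].
Y = KT⁻¹ = [[26, 14, -20], [-14, -14, 8]] · [[3/2, -1/2, 1/2], [-1/2, 1/2, -1/2], [3/2, 0, 1/2]] = [[2, -6, -4], [-2, 0, 4]].

Y = [[2, -6, -4], [-2, 0, 4]]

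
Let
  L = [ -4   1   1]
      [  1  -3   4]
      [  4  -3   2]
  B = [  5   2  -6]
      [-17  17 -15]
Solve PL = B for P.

Right-multiplying both sides by L⁻¹ gives P = BL⁻¹.
L has determinant -1; L⁻¹ = [[-6, 5, -7], [-14, 12, -17], [-9, 8, -11]].
P = BL⁻¹ = [[5, 2, -6], [-17, 17, -15]] · [[-6, 5, -7], [-14, 12, -17], [-9, 8, -11]] = [[-4, 1, -3], [-1, -1, -5]].

P = [[-4, 1, -3], [-1, -1, -5]]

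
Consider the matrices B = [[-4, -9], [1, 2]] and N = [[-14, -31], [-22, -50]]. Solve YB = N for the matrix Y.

Since B sits to the right of Y, Y = NB⁻¹.
det B = 1; the adjugate gives B⁻¹ = [[2, 9], [-1, -4]].
Y = NB⁻¹ = [[-14, -31], [-22, -50]] · [[2, 9], [-1, -4]] = [[3, -2], [6, 2]].

Y = [[3, -2], [6, 2]]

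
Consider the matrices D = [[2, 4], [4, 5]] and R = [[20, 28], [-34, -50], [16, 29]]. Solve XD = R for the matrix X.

X = [[2, 4], [-5, -6], [6, 1]]

Right-multiplying both sides by D⁻¹ gives X = RD⁻¹.
det D = -6; the adjugate gives D⁻¹ = [[-5/6, 2/3], [2/3, -1/3]].
X = RD⁻¹ = [[20, 28], [-34, -50], [16, 29]] · [[-5/6, 2/3], [2/3, -1/3]] = [[2, 4], [-5, -6], [6, 1]].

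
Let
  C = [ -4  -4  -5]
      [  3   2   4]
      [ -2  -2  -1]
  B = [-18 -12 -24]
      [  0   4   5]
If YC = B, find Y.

Right-multiplying both sides by C⁻¹ gives Y = BC⁻¹.
det C = 6, so C⁻¹ = [[1, 1, -1], [-5/6, -1, 1/6], [-1/3, 0, 2/3]].
Y = BC⁻¹ = [[-18, -12, -24], [0, 4, 5]] · [[1, 1, -1], [-5/6, -1, 1/6], [-1/3, 0, 2/3]] = [[0, -6, 0], [-5, -4, 4]].

Y = [[0, -6, 0], [-5, -4, 4]]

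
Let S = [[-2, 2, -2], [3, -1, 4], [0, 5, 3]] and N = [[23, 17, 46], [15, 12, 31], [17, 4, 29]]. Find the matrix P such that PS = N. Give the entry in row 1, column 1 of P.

S is on the right of P, so right-multiply by S⁻¹: P = NS⁻¹.
det S = -2; the adjugate gives S⁻¹ = [[23/2, 8, -3], [9/2, 3, -1], [-15/2, -5, 2]].
P = NS⁻¹ = [[23, 17, 46], [15, 12, 31], [17, 4, 29]] · [[23/2, 8, -3], [9/2, 3, -1], [-15/2, -5, 2]] = [[-4, 5, 6], [-6, 1, 5], [-4, 3, 3]].

-4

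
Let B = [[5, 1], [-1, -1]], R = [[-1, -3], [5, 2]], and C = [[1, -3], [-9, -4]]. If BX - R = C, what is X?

X = [[-1, -2], [5, 4]]

BX = C + R = [[0, -6], [-4, -2]].
B is on the left of X, so left-multiply by B⁻¹: X = B⁻¹(C + R).
det B = -4; the adjugate gives B⁻¹ = [[1/4, 1/4], [-1/4, -5/4]].
X = B⁻¹(C + R) = [[-1, -2], [5, 4]].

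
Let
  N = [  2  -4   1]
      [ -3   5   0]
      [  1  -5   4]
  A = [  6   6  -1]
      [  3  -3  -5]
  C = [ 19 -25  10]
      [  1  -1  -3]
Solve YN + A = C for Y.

YN = C − A = [[13, -31, 11], [-2, 2, 2]].
Right-multiplying both sides by N⁻¹ gives Y = (C − A)N⁻¹.
det N = 2, so N⁻¹ = [[10, 11/2, -5/2], [6, 7/2, -3/2], [5, 3, -1]].
Y = (C − A)N⁻¹ = [[-1, -4, 3], [2, 2, 0]].

Y = [[-1, -4, 3], [2, 2, 0]]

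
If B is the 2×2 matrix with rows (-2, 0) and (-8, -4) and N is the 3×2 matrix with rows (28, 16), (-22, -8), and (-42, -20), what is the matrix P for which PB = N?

P = [[2, -4], [3, 2], [1, 5]]

Since B sits to the right of P, P = NB⁻¹.
det B = 8, so B⁻¹ = [[-1/2, 0], [1, -1/4]].
P = NB⁻¹ = [[28, 16], [-22, -8], [-42, -20]] · [[-1/2, 0], [1, -1/4]] = [[2, -4], [3, 2], [1, 5]].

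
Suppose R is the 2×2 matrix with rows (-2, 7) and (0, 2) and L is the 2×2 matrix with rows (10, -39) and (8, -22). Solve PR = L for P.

P = [[-5, -2], [-4, 3]]

R is on the right of P, so right-multiply by R⁻¹: P = LR⁻¹.
det R = -4, so R⁻¹ = [[-1/2, 7/4], [0, 1/2]].
P = LR⁻¹ = [[10, -39], [8, -22]] · [[-1/2, 7/4], [0, 1/2]] = [[-5, -2], [-4, 3]].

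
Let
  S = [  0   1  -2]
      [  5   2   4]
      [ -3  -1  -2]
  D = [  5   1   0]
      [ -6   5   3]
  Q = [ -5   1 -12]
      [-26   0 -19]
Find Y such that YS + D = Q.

Y = [[3, 1, 5], [3, -4, 0]]

YS = Q − D = [[-10, 0, -12], [-20, -5, -22]].
Right-multiplying both sides by S⁻¹ gives Y = (Q − D)S⁻¹.
det S = -4; the adjugate gives S⁻¹ = [[0, -1, -2], [1/2, 3/2, 5/2], [-1/4, 3/4, 5/4]].
Y = (Q − D)S⁻¹ = [[3, 1, 5], [3, -4, 0]].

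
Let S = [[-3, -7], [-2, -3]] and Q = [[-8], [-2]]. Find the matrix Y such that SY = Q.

S is on the left of Y, so left-multiply by S⁻¹: Y = S⁻¹Q.
S has determinant -5; S⁻¹ = [[3/5, -7/5], [-2/5, 3/5]].
Y = S⁻¹Q = [[3/5, -7/5], [-2/5, 3/5]] · [[-8], [-2]] = [[-2], [2]].

Y = [[-2], [2]]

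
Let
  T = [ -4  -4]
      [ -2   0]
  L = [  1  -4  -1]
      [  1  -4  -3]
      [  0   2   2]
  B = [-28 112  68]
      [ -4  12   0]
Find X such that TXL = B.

Isolating X: multiply by T⁻¹ from the left and L⁻¹ from the right, so X = T⁻¹BL⁻¹.
det T = -8; the adjugate gives T⁻¹ = [[0, -1/2], [-1/4, 1/2]].
det L = 4; the adjugate gives L⁻¹ = [[-1/2, 3/2, 2], [-1/2, 1/2, 1/2], [1/2, -1/2, 0]].
T⁻¹B = [[2, -6, 0], [5, -22, -17]].
X = (T⁻¹B)L⁻¹ = [[2, 0, 1], [0, 5, -1]].

X = [[2, 0, 1], [0, 5, -1]]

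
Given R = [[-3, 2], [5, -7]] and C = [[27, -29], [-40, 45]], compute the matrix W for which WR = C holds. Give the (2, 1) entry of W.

5

Since R sits to the right of W, W = CR⁻¹.
det R = 11; the adjugate gives R⁻¹ = [[-7/11, -2/11], [-5/11, -3/11]].
W = CR⁻¹ = [[27, -29], [-40, 45]] · [[-7/11, -2/11], [-5/11, -3/11]] = [[-4, 3], [5, -5]].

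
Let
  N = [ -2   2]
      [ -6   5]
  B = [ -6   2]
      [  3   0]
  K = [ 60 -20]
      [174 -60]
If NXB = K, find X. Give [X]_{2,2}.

X = N⁻¹KB⁻¹ (apply N⁻¹ on the left and B⁻¹ on the right).
det N = 2; the adjugate gives N⁻¹ = [[5/2, -1], [3, -1]].
det B = -6; the adjugate gives B⁻¹ = [[0, 1/3], [1/2, 1]].
N⁻¹K = [[-24, 10], [6, 0]].
X = (N⁻¹K)B⁻¹ = [[5, 2], [0, 2]].

2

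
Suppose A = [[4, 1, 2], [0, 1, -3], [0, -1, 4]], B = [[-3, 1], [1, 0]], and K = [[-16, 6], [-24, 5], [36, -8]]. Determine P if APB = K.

P = A⁻¹KB⁻¹ (apply A⁻¹ on the left and B⁻¹ on the right).
det A = 4; the adjugate gives A⁻¹ = [[1/4, -3/2, -5/4], [0, 4, 3], [0, 1, 1]].
det B = -1; the adjugate gives B⁻¹ = [[0, 1], [1, 3]].
A⁻¹K = [[-13, 4], [12, -4], [12, -3]].
P = (A⁻¹K)B⁻¹ = [[4, -1], [-4, 0], [-3, 3]].

P = [[4, -1], [-4, 0], [-3, 3]]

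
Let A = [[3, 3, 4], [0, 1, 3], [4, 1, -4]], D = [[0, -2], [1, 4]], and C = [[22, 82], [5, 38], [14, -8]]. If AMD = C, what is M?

M = [[5, 4], [0, 2], [-3, 1]]

Isolating M: multiply by A⁻¹ from the left and D⁻¹ from the right, so M = A⁻¹CD⁻¹.
det A = -1, so A⁻¹ = [[7, -16, -5], [-12, 28, 9], [4, -9, -3]].
D has determinant 2; D⁻¹ = [[2, 1], [-1/2, 0]].
A⁻¹C = [[4, 6], [2, 8], [1, 10]].
M = (A⁻¹C)D⁻¹ = [[5, 4], [0, 2], [-3, 1]].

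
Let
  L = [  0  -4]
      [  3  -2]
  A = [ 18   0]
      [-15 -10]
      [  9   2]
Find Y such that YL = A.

Y = [[-3, 6], [5, -5], [-2, 3]]

L is on the right of Y, so right-multiply by L⁻¹: Y = AL⁻¹.
det L = 12; the adjugate gives L⁻¹ = [[-1/6, 1/3], [-1/4, 0]].
Y = AL⁻¹ = [[18, 0], [-15, -10], [9, 2]] · [[-1/6, 1/3], [-1/4, 0]] = [[-3, 6], [5, -5], [-2, 3]].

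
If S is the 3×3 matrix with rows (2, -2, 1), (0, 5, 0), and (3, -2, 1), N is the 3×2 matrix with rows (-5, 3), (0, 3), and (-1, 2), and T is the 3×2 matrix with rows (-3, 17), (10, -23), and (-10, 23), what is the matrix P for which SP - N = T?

SP = T + N = [[-8, 20], [10, -20], [-11, 25]].
Since S multiplies P on the left, P = S⁻¹(T + N).
S has determinant -5; S⁻¹ = [[-1, 0, 1], [0, 1/5, 0], [3, 2/5, -2]].
P = S⁻¹(T + N) = [[-3, 5], [2, -4], [2, 2]].

P = [[-3, 5], [2, -4], [2, 2]]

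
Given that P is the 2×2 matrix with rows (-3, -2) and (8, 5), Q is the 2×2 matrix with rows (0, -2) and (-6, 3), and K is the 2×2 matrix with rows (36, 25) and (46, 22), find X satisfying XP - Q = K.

XP = K + Q = [[36, 23], [40, 25]].
Right-multiplying both sides by P⁻¹ gives X = (K + Q)P⁻¹.
P has determinant 1; P⁻¹ = [[5, 2], [-8, -3]].
X = (K + Q)P⁻¹ = [[-4, 3], [0, 5]].

X = [[-4, 3], [0, 5]]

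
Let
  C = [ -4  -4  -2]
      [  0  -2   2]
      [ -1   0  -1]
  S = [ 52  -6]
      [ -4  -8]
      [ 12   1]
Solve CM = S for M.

M = [[-6, 2], [-4, 1], [-6, -3]]

C is on the left of M, so left-multiply by C⁻¹: M = C⁻¹S.
det C = 4; the adjugate gives C⁻¹ = [[1/2, -1, -3], [-1/2, 1/2, 2], [-1/2, 1, 2]].
M = C⁻¹S = [[1/2, -1, -3], [-1/2, 1/2, 2], [-1/2, 1, 2]] · [[52, -6], [-4, -8], [12, 1]] = [[-6, 2], [-4, 1], [-6, -3]].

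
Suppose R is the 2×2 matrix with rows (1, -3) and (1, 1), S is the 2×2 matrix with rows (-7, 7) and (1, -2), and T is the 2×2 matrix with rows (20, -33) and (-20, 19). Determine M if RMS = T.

Isolating M: multiply by R⁻¹ from the left and S⁻¹ from the right, so M = R⁻¹TS⁻¹.
det R = 4; the adjugate gives R⁻¹ = [[1/4, 3/4], [-1/4, 1/4]].
S has determinant 7; S⁻¹ = [[-2/7, -1], [-1/7, -1]].
R⁻¹T = [[-10, 6], [-10, 13]].
M = (R⁻¹T)S⁻¹ = [[2, 4], [1, -3]].

M = [[2, 4], [1, -3]]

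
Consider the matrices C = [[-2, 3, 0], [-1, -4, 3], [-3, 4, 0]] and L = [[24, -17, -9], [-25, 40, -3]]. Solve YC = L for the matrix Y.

C is on the right of Y, so right-multiply by C⁻¹: Y = LC⁻¹.
C has determinant -3; C⁻¹ = [[4, 0, -3], [3, 0, -2], [16/3, 1/3, -11/3]].
Y = LC⁻¹ = [[24, -17, -9], [-25, 40, -3]] · [[4, 0, -3], [3, 0, -2], [16/3, 1/3, -11/3]] = [[-3, -3, -5], [4, -1, 6]].

Y = [[-3, -3, -5], [4, -1, 6]]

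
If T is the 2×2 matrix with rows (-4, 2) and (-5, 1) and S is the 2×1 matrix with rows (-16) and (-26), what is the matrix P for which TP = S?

Since T multiplies P on the left, P = T⁻¹S.
det T = 6, so T⁻¹ = [[1/6, -1/3], [5/6, -2/3]].
P = T⁻¹S = [[1/6, -1/3], [5/6, -2/3]] · [[-16], [-26]] = [[6], [4]].

P = [[6], [4]]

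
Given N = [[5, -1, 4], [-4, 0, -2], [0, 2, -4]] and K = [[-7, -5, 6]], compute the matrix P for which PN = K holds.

P = [[1, 3, -2]]

Since N sits to the right of P, P = KN⁻¹.
N has determinant 4; N⁻¹ = [[1, 1, 1/2], [-4, -5, -3/2], [-2, -5/2, -1]].
P = KN⁻¹ = [[-7, -5, 6]] · [[1, 1, 1/2], [-4, -5, -3/2], [-2, -5/2, -1]] = [[1, 3, -2]].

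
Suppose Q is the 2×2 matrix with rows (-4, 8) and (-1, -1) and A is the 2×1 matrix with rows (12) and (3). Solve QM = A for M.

M = [[-3], [0]]

Since Q multiplies M on the left, M = Q⁻¹A.
det Q = 12; the adjugate gives Q⁻¹ = [[-1/12, -2/3], [1/12, -1/3]].
M = Q⁻¹A = [[-1/12, -2/3], [1/12, -1/3]] · [[12], [3]] = [[-3], [0]].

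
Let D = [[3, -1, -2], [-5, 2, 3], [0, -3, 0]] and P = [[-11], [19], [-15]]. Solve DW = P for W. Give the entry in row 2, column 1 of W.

5

Since D multiplies W on the left, W = D⁻¹P.
det D = -3; the adjugate gives D⁻¹ = [[-3, -2, -1/3], [0, 0, -1/3], [-5, -3, -1/3]].
W = D⁻¹P = [[-3, -2, -1/3], [0, 0, -1/3], [-5, -3, -1/3]] · [[-11], [19], [-15]] = [[0], [5], [3]].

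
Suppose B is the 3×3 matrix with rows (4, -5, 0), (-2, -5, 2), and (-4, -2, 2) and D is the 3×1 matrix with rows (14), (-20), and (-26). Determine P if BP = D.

P = [[6], [2], [1]]

Since B multiplies P on the left, P = B⁻¹D.
det B = -4; the adjugate gives B⁻¹ = [[3/2, -5/2, 5/2], [1, -2, 2], [4, -7, 15/2]].
P = B⁻¹D = [[3/2, -5/2, 5/2], [1, -2, 2], [4, -7, 15/2]] · [[14], [-20], [-26]] = [[6], [2], [1]].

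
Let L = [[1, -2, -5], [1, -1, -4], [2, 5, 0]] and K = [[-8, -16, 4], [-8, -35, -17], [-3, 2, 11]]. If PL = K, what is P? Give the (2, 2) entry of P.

3

L is on the right of P, so right-multiply by L⁻¹: P = KL⁻¹.
det L = 1, so L⁻¹ = [[20, -25, 3], [-8, 10, -1], [7, -9, 1]].
P = KL⁻¹ = [[-8, -16, 4], [-8, -35, -17], [-3, 2, 11]] · [[20, -25, 3], [-8, 10, -1], [7, -9, 1]] = [[-4, 4, -4], [1, 3, -6], [1, -4, 0]].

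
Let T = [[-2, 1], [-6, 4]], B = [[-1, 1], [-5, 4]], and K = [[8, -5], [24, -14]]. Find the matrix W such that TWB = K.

W = [[-1, 1], [5, -1]]

Isolating W: multiply by T⁻¹ from the left and B⁻¹ from the right, so W = T⁻¹KB⁻¹.
det T = -2, so T⁻¹ = [[-2, 1/2], [-3, 1]].
det B = 1; the adjugate gives B⁻¹ = [[4, -1], [5, -1]].
T⁻¹K = [[-4, 3], [0, 1]].
W = (T⁻¹K)B⁻¹ = [[-1, 1], [5, -1]].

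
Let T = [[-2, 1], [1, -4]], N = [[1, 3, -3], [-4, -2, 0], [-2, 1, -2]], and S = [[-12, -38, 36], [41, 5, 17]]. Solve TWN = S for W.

Isolating W: multiply by T⁻¹ from the left and N⁻¹ from the right, so W = T⁻¹SN⁻¹.
det T = 7; the adjugate gives T⁻¹ = [[-4/7, -1/7], [-1/7, -2/7]].
N has determinant 4; N⁻¹ = [[1, 3/4, -3/2], [-2, -2, 3], [-2, -7/4, 5/2]].
T⁻¹S = [[1, 21, -23], [-10, 4, -10]].
W = (T⁻¹S)N⁻¹ = [[5, -1, 4], [2, 2, 2]].

W = [[5, -1, 4], [2, 2, 2]]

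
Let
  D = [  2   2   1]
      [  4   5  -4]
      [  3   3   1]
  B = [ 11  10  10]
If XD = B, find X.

X = [[3, -1, 3]]

D is on the right of X, so right-multiply by D⁻¹: X = BD⁻¹.
det D = -1, so D⁻¹ = [[-17, -1, 13], [16, 1, -12], [3, 0, -2]].
X = BD⁻¹ = [[11, 10, 10]] · [[-17, -1, 13], [16, 1, -12], [3, 0, -2]] = [[3, -1, 3]].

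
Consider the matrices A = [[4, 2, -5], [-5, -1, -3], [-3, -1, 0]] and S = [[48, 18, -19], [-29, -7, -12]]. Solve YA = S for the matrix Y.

Since A sits to the right of Y, Y = SA⁻¹.
det A = -4, so A⁻¹ = [[3/4, -5/4, 11/4], [-9/4, 15/4, -37/4], [-1/2, 1/2, -3/2]].
Y = SA⁻¹ = [[48, 18, -19], [-29, -7, -12]] · [[3/4, -5/4, 11/4], [-9/4, 15/4, -37/4], [-1/2, 1/2, -3/2]] = [[5, -2, -6], [0, 4, 3]].

Y = [[5, -2, -6], [0, 4, 3]]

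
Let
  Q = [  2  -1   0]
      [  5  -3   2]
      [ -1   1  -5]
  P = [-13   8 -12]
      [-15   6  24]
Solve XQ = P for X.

Since Q sits to the right of X, X = PQ⁻¹.
det Q = 3; the adjugate gives Q⁻¹ = [[13/3, -5/3, -2/3], [23/3, -10/3, -4/3], [2/3, -1/3, -1/3]].
X = PQ⁻¹ = [[-13, 8, -12], [-15, 6, 24]] · [[13/3, -5/3, -2/3], [23/3, -10/3, -4/3], [2/3, -1/3, -1/3]] = [[-3, -1, 2], [-3, -3, -6]].

X = [[-3, -1, 2], [-3, -3, -6]]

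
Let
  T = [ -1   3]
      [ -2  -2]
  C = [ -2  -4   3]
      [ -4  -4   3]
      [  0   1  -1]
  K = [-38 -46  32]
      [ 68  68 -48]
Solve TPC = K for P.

P = T⁻¹KC⁻¹ (apply T⁻¹ on the left and C⁻¹ on the right).
T has determinant 8; T⁻¹ = [[-1/4, -3/8], [1/4, -1/8]].
C has determinant 2; C⁻¹ = [[1/2, -1/2, 0], [-2, 1, -3], [-2, 1, -4]].
T⁻¹K = [[-16, -14, 10], [-18, -20, 14]].
P = (T⁻¹K)C⁻¹ = [[0, 4, 2], [3, 3, 4]].

P = [[0, 4, 2], [3, 3, 4]]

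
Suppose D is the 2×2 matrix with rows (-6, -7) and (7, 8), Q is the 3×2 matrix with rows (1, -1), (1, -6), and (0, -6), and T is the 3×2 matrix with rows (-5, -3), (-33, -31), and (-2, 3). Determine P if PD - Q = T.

P = [[-4, -4], [3, -2], [5, 4]]

PD = T + Q = [[-4, -4], [-32, -37], [-2, -3]].
Right-multiplying both sides by D⁻¹ gives P = (T + Q)D⁻¹.
det D = 1; the adjugate gives D⁻¹ = [[8, 7], [-7, -6]].
P = (T + Q)D⁻¹ = [[-4, -4], [3, -2], [5, 4]].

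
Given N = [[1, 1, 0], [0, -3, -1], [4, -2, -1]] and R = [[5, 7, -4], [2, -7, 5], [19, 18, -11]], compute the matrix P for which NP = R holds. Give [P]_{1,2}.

6

Left-multiplying both sides by N⁻¹ gives P = N⁻¹R.
det N = -3; the adjugate gives N⁻¹ = [[-1/3, -1/3, 1/3], [4/3, 1/3, -1/3], [-4, -2, 1]].
P = N⁻¹R = [[-1/3, -1/3, 1/3], [4/3, 1/3, -1/3], [-4, -2, 1]] · [[5, 7, -4], [2, -7, 5], [19, 18, -11]] = [[4, 6, -4], [1, 1, 0], [-5, 4, -5]].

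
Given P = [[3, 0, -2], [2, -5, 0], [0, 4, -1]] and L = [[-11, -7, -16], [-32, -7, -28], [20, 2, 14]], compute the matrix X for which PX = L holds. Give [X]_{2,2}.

1

Left-multiplying both sides by P⁻¹ gives X = P⁻¹L.
P has determinant -1; P⁻¹ = [[-5, 8, 10], [-2, 3, 4], [-8, 12, 15]].
X = P⁻¹L = [[-5, 8, 10], [-2, 3, 4], [-8, 12, 15]] · [[-11, -7, -16], [-32, -7, -28], [20, 2, 14]] = [[-1, -1, -4], [6, 1, 4], [4, 2, 2]].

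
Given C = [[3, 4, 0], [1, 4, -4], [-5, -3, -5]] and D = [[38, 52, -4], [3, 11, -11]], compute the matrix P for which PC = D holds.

Since C sits to the right of P, P = DC⁻¹.
det C = 4, so C⁻¹ = [[-8, 5, -4], [25/4, -15/4, 3], [17/4, -11/4, 2]].
P = DC⁻¹ = [[38, 52, -4], [3, 11, -11]] · [[-8, 5, -4], [25/4, -15/4, 3], [17/4, -11/4, 2]] = [[4, 6, -4], [-2, 4, -1]].

P = [[4, 6, -4], [-2, 4, -1]]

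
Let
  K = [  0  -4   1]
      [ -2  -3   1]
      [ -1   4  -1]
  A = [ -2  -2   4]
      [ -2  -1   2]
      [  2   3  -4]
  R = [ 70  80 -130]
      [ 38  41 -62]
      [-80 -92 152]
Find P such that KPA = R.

Isolating P: multiply by K⁻¹ from the left and A⁻¹ from the right, so P = K⁻¹RA⁻¹.
det K = 1; the adjugate gives K⁻¹ = [[-1, 0, -1], [-3, 1, -2], [-11, 4, -8]].
det A = -4; the adjugate gives A⁻¹ = [[1/2, -1, 0], [1, 0, 1], [1, -1/2, 1/2]].
K⁻¹R = [[10, 12, -22], [-12, -15, 24], [22, 20, -34]].
P = (K⁻¹R)A⁻¹ = [[-5, 1, 1], [3, 0, -3], [-3, -5, 3]].

P = [[-5, 1, 1], [3, 0, -3], [-3, -5, 3]]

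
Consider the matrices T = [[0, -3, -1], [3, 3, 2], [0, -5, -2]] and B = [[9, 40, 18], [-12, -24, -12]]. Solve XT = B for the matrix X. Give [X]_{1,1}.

T is on the right of X, so right-multiply by T⁻¹: X = BT⁻¹.
det T = -3, so T⁻¹ = [[-4/3, 1/3, 1], [-2, 0, 1], [5, 0, -3]].
X = BT⁻¹ = [[9, 40, 18], [-12, -24, -12]] · [[-4/3, 1/3, 1], [-2, 0, 1], [5, 0, -3]] = [[-2, 3, -5], [4, -4, 0]].

-2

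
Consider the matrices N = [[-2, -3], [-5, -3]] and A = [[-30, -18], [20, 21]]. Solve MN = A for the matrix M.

M = [[0, 6], [-5, -2]]

N is on the right of M, so right-multiply by N⁻¹: M = AN⁻¹.
N has determinant -9; N⁻¹ = [[1/3, -1/3], [-5/9, 2/9]].
M = AN⁻¹ = [[-30, -18], [20, 21]] · [[1/3, -1/3], [-5/9, 2/9]] = [[0, 6], [-5, -2]].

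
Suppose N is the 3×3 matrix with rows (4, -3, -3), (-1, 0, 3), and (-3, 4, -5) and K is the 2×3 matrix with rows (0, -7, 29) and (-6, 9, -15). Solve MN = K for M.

M = [[-3, 0, -4], [1, 1, 3]]

N is on the right of M, so right-multiply by N⁻¹: M = KN⁻¹.
det N = 6; the adjugate gives N⁻¹ = [[-2, -9/2, -3/2], [-7/3, -29/6, -3/2], [-2/3, -7/6, -1/2]].
M = KN⁻¹ = [[0, -7, 29], [-6, 9, -15]] · [[-2, -9/2, -3/2], [-7/3, -29/6, -3/2], [-2/3, -7/6, -1/2]] = [[-3, 0, -4], [1, 1, 3]].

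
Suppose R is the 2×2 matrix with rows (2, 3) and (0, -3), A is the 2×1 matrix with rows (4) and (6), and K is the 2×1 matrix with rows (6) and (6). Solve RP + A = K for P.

P = [[1], [0]]

RP = K − A = [[2], [0]].
Left-multiplying both sides by R⁻¹ gives P = R⁻¹(K − A).
det R = -6, so R⁻¹ = [[1/2, 1/2], [0, -1/3]].
P = R⁻¹(K − A) = [[1], [0]].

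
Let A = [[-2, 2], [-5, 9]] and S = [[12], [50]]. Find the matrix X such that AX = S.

A is on the left of X, so left-multiply by A⁻¹: X = A⁻¹S.
det A = -8; the adjugate gives A⁻¹ = [[-9/8, 1/4], [-5/8, 1/4]].
X = A⁻¹S = [[-9/8, 1/4], [-5/8, 1/4]] · [[12], [50]] = [[-1], [5]].

X = [[-1], [5]]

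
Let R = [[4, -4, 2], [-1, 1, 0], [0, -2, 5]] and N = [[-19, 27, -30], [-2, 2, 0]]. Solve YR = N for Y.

Right-multiplying both sides by R⁻¹ gives Y = NR⁻¹.
det R = 4; the adjugate gives R⁻¹ = [[5/4, 4, -1/2], [5/4, 5, -1/2], [1/2, 2, 0]].
Y = NR⁻¹ = [[-19, 27, -30], [-2, 2, 0]] · [[5/4, 4, -1/2], [5/4, 5, -1/2], [1/2, 2, 0]] = [[-5, -1, -4], [0, 2, 0]].

Y = [[-5, -1, -4], [0, 2, 0]]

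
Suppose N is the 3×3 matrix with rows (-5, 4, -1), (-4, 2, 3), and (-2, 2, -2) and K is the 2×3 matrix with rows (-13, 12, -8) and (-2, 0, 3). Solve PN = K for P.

P = [[3, -1, 1], [-4, 3, 5]]

Right-multiplying both sides by N⁻¹ gives P = KN⁻¹.
det N = -2, so N⁻¹ = [[5, -3, -7], [7, -4, -19/2], [2, -1, -3]].
P = KN⁻¹ = [[-13, 12, -8], [-2, 0, 3]] · [[5, -3, -7], [7, -4, -19/2], [2, -1, -3]] = [[3, -1, 1], [-4, 3, 5]].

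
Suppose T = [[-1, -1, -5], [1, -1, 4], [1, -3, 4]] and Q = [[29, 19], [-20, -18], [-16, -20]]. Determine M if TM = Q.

Left-multiplying both sides by T⁻¹ gives M = T⁻¹Q.
T has determinant 2; T⁻¹ = [[4, 19/2, -9/2], [0, 1/2, -1/2], [-1, -2, 1]].
M = T⁻¹Q = [[4, 19/2, -9/2], [0, 1/2, -1/2], [-1, -2, 1]] · [[29, 19], [-20, -18], [-16, -20]] = [[-2, -5], [-2, 1], [-5, -3]].

M = [[-2, -5], [-2, 1], [-5, -3]]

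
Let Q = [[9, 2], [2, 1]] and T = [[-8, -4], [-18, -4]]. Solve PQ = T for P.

P = [[0, -4], [-2, 0]]

Since Q sits to the right of P, P = TQ⁻¹.
Q has determinant 5; Q⁻¹ = [[1/5, -2/5], [-2/5, 9/5]].
P = TQ⁻¹ = [[-8, -4], [-18, -4]] · [[1/5, -2/5], [-2/5, 9/5]] = [[0, -4], [-2, 0]].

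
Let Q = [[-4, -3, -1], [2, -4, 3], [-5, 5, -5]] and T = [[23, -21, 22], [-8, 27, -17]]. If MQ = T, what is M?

M = [[0, -1, -5], [-1, -6, 0]]

Right-multiplying both sides by Q⁻¹ gives M = TQ⁻¹.
det Q = 5; the adjugate gives Q⁻¹ = [[1, -4, -13/5], [-1, 3, 2], [-2, 7, 22/5]].
M = TQ⁻¹ = [[23, -21, 22], [-8, 27, -17]] · [[1, -4, -13/5], [-1, 3, 2], [-2, 7, 22/5]] = [[0, -1, -5], [-1, -6, 0]].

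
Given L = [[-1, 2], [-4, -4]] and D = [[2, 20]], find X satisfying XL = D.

L is on the right of X, so right-multiply by L⁻¹: X = DL⁻¹.
L has determinant 12; L⁻¹ = [[-1/3, -1/6], [1/3, -1/12]].
X = DL⁻¹ = [[2, 20]] · [[-1/3, -1/6], [1/3, -1/12]] = [[6, -2]].

X = [[6, -2]]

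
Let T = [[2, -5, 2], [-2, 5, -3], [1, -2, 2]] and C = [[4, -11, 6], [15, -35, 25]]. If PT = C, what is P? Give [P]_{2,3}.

5

T is on the right of P, so right-multiply by T⁻¹: P = CT⁻¹.
T has determinant 1; T⁻¹ = [[4, 6, 5], [1, 2, 2], [-1, -1, 0]].
P = CT⁻¹ = [[4, -11, 6], [15, -35, 25]] · [[4, 6, 5], [1, 2, 2], [-1, -1, 0]] = [[-1, -4, -2], [0, -5, 5]].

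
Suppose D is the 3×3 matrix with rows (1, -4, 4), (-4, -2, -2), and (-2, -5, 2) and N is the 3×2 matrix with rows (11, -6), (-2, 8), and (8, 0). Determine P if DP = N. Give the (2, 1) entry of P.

0

D is on the left of P, so left-multiply by D⁻¹: P = D⁻¹N.
D has determinant 2; D⁻¹ = [[-7, -6, 8], [6, 5, -7], [8, 13/2, -9]].
P = D⁻¹N = [[-7, -6, 8], [6, 5, -7], [8, 13/2, -9]] · [[11, -6], [-2, 8], [8, 0]] = [[-1, -6], [0, 4], [3, 4]].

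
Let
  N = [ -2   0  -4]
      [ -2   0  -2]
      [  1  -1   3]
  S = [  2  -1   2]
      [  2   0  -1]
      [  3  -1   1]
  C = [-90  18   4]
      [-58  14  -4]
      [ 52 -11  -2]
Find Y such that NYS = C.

Isolating Y: multiply by N⁻¹ from the left and S⁻¹ from the right, so Y = N⁻¹CS⁻¹.
det N = -4; the adjugate gives N⁻¹ = [[1/2, -1, 0], [-1, 1/2, -1], [-1/2, 1/2, 0]].
S has determinant -1; S⁻¹ = [[1, 1, -1], [5, 4, -6], [2, 1, -2]].
N⁻¹C = [[13, -5, 6], [9, 0, -4], [16, -2, -4]].
Y = (N⁻¹C)S⁻¹ = [[0, -1, 5], [1, 5, -1], [-2, 4, 4]].

Y = [[0, -1, 5], [1, 5, -1], [-2, 4, 4]]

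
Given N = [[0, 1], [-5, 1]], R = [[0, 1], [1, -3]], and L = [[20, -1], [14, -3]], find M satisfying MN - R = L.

M = [[4, -4], [-3, -3]]

MN = L + R = [[20, 0], [15, -6]].
N is on the right of M, so right-multiply by N⁻¹: M = (L + R)N⁻¹.
det N = 5; the adjugate gives N⁻¹ = [[1/5, -1/5], [1, 0]].
M = (L + R)N⁻¹ = [[4, -4], [-3, -3]].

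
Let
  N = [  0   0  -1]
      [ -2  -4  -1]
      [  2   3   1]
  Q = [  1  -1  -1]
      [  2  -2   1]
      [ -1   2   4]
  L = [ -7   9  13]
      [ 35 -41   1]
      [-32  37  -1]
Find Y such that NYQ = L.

Isolating Y: multiply by N⁻¹ from the left and Q⁻¹ from the right, so Y = N⁻¹LQ⁻¹.
det N = -2, so N⁻¹ = [[1/2, 3/2, 2], [0, -1, -1], [-1, 0, 0]].
Q has determinant -3; Q⁻¹ = [[10/3, -2/3, 1], [3, -1, 1], [-2/3, 1/3, 0]].
N⁻¹L = [[-15, 17, 6], [-3, 4, 0], [7, -9, -13]].
Y = (N⁻¹L)Q⁻¹ = [[-3, -5, 2], [2, -2, 1], [5, 0, -2]].

Y = [[-3, -5, 2], [2, -2, 1], [5, 0, -2]]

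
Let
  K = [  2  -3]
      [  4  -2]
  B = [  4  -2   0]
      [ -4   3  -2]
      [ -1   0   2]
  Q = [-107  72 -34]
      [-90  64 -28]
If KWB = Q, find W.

W = [[3, 4, 3], [4, -4, 1]]

Left-multiply by K⁻¹ and right-multiply by B⁻¹: W = K⁻¹QB⁻¹.
K has determinant 8; K⁻¹ = [[-1/4, 3/8], [-1/2, 1/4]].
det B = 4, so B⁻¹ = [[3/2, 1, 1], [5/2, 2, 2], [3/4, 1/2, 1]].
K⁻¹Q = [[-7, 6, -2], [31, -20, 10]].
W = (K⁻¹Q)B⁻¹ = [[3, 4, 3], [4, -4, 1]].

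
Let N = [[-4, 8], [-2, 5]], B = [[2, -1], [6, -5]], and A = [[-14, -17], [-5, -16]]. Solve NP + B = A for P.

NP = A − B = [[-16, -16], [-11, -11]].
Since N multiplies P on the left, P = N⁻¹(A − B).
det N = -4, so N⁻¹ = [[-5/4, 2], [-1/2, 1]].
P = N⁻¹(A − B) = [[-2, -2], [-3, -3]].

P = [[-2, -2], [-3, -3]]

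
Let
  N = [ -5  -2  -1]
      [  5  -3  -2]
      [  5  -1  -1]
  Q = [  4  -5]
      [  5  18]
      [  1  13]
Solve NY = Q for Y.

Y = [[0, 2], [-3, -2], [2, -1]]

Left-multiplying both sides by N⁻¹ gives Y = N⁻¹Q.
N has determinant -5; N⁻¹ = [[-1/5, 1/5, -1/5], [1, -2, 3], [-2, 3, -5]].
Y = N⁻¹Q = [[-1/5, 1/5, -1/5], [1, -2, 3], [-2, 3, -5]] · [[4, -5], [5, 18], [1, 13]] = [[0, 2], [-3, -2], [2, -1]].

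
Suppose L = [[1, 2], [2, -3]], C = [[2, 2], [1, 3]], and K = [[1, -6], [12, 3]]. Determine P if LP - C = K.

P = [[5, 0], [-1, -2]]

LP = K + C = [[3, -4], [13, 6]].
Since L multiplies P on the left, P = L⁻¹(K + C).
L has determinant -7; L⁻¹ = [[3/7, 2/7], [2/7, -1/7]].
P = L⁻¹(K + C) = [[5, 0], [-1, -2]].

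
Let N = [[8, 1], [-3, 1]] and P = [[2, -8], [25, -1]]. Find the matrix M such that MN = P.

M = [[-2, -6], [2, -3]]

Since N sits to the right of M, M = PN⁻¹.
N has determinant 11; N⁻¹ = [[1/11, -1/11], [3/11, 8/11]].
M = PN⁻¹ = [[2, -8], [25, -1]] · [[1/11, -1/11], [3/11, 8/11]] = [[-2, -6], [2, -3]].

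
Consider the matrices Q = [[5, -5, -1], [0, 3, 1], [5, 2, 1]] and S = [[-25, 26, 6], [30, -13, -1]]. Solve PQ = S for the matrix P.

P = [[-3, 5, -2], [4, 1, 2]]

Right-multiplying both sides by Q⁻¹ gives P = SQ⁻¹.
det Q = -5, so Q⁻¹ = [[-1/5, -3/5, 2/5], [-1, -2, 1], [3, 7, -3]].
P = SQ⁻¹ = [[-25, 26, 6], [30, -13, -1]] · [[-1/5, -3/5, 2/5], [-1, -2, 1], [3, 7, -3]] = [[-3, 5, -2], [4, 1, 2]].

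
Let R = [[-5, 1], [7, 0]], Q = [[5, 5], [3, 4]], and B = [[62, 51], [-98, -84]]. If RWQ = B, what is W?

W = [[-4, 2], [-1, -1]]

W = R⁻¹BQ⁻¹ (apply R⁻¹ on the left and Q⁻¹ on the right).
det R = -7; the adjugate gives R⁻¹ = [[0, 1/7], [1, 5/7]].
Q has determinant 5; Q⁻¹ = [[4/5, -1], [-3/5, 1]].
R⁻¹B = [[-14, -12], [-8, -9]].
W = (R⁻¹B)Q⁻¹ = [[-4, 2], [-1, -1]].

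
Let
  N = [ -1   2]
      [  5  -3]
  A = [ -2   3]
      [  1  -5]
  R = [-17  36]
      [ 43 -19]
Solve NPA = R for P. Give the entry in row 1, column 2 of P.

Left-multiply by N⁻¹ and right-multiply by A⁻¹: P = N⁻¹RA⁻¹.
det N = -7; the adjugate gives N⁻¹ = [[3/7, 2/7], [5/7, 1/7]].
A has determinant 7; A⁻¹ = [[-5/7, -3/7], [-1/7, -2/7]].
N⁻¹R = [[5, 10], [-6, 23]].
P = (N⁻¹R)A⁻¹ = [[-5, -5], [1, -4]].

-5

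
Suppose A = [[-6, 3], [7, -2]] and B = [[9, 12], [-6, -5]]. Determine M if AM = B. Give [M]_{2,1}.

Since A multiplies M on the left, M = A⁻¹B.
det A = -9, so A⁻¹ = [[2/9, 1/3], [7/9, 2/3]].
M = A⁻¹B = [[2/9, 1/3], [7/9, 2/3]] · [[9, 12], [-6, -5]] = [[0, 1], [3, 6]].

3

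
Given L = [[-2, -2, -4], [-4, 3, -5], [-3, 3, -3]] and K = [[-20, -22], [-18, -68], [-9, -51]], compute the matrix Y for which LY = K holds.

Y = [[-1, 5], [1, -6], [5, 6]]

Left-multiplying both sides by L⁻¹ gives Y = L⁻¹K.
det L = -6, so L⁻¹ = [[-1, 3, -11/3], [-1/2, 1, -1], [1/2, -2, 7/3]].
Y = L⁻¹K = [[-1, 3, -11/3], [-1/2, 1, -1], [1/2, -2, 7/3]] · [[-20, -22], [-18, -68], [-9, -51]] = [[-1, 5], [1, -6], [5, 6]].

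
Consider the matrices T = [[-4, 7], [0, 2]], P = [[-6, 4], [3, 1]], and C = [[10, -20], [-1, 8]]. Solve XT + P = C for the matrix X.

XT = C − P = [[16, -24], [-4, 7]].
Right-multiplying both sides by T⁻¹ gives X = (C − P)T⁻¹.
det T = -8; the adjugate gives T⁻¹ = [[-1/4, 7/8], [0, 1/2]].
X = (C − P)T⁻¹ = [[-4, 2], [1, 0]].

X = [[-4, 2], [1, 0]]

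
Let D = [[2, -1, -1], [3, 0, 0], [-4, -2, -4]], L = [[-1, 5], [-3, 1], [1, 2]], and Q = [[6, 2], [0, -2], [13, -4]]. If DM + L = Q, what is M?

DM = Q − L = [[7, -3], [3, -3], [12, -6]].
D is on the left of M, so left-multiply by D⁻¹: M = D⁻¹(Q − L).
det D = -6, so D⁻¹ = [[0, 1/3, 0], [-2, 2, 1/2], [1, -4/3, -1/2]].
M = D⁻¹(Q − L) = [[1, -1], [-2, -3], [-3, 4]].

M = [[1, -1], [-2, -3], [-3, 4]]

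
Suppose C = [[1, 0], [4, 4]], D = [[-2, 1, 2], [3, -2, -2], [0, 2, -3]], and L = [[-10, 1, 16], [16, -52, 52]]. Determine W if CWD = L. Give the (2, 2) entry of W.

2

W = C⁻¹LD⁻¹ (apply C⁻¹ on the left and D⁻¹ on the right).
det C = 4, so C⁻¹ = [[1, 0], [-1, 1/4]].
det D = 1, so D⁻¹ = [[10, 7, 2], [9, 6, 2], [6, 4, 1]].
C⁻¹L = [[-10, 1, 16], [14, -14, -3]].
W = (C⁻¹L)D⁻¹ = [[5, 0, -2], [-4, 2, -3]].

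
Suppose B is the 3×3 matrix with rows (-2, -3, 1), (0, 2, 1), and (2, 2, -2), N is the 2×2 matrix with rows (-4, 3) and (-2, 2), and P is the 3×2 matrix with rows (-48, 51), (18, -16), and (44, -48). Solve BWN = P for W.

W = [[3, -5], [-1, -5], [0, 5]]

Isolating W: multiply by B⁻¹ from the left and N⁻¹ from the right, so W = B⁻¹PN⁻¹.
det B = 2, so B⁻¹ = [[-3, -2, -5/2], [1, 1, 1], [-2, -1, -2]].
det N = -2; the adjugate gives N⁻¹ = [[-1, 3/2], [-1, 2]].
B⁻¹P = [[-2, -1], [14, -13], [-10, 10]].
W = (B⁻¹P)N⁻¹ = [[3, -5], [-1, -5], [0, 5]].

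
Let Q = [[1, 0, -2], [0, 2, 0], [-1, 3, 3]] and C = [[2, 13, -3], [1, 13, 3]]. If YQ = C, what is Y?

Q is on the right of Y, so right-multiply by Q⁻¹: Y = CQ⁻¹.
det Q = 2, so Q⁻¹ = [[3, -3, 2], [0, 1/2, 0], [1, -3/2, 1]].
Y = CQ⁻¹ = [[2, 13, -3], [1, 13, 3]] · [[3, -3, 2], [0, 1/2, 0], [1, -3/2, 1]] = [[3, 5, 1], [6, -1, 5]].

Y = [[3, 5, 1], [6, -1, 5]]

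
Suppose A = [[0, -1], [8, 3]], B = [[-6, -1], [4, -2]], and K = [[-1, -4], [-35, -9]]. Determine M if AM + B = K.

AM = K − B = [[5, -3], [-39, -7]].
Left-multiplying both sides by A⁻¹ gives M = A⁻¹(K − B).
det A = 8; the adjugate gives A⁻¹ = [[3/8, 1/8], [-1, 0]].
M = A⁻¹(K − B) = [[-3, -2], [-5, 3]].

M = [[-3, -2], [-5, 3]]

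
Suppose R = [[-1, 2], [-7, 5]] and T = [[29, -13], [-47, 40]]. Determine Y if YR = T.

R is on the right of Y, so right-multiply by R⁻¹: Y = TR⁻¹.
det R = 9; the adjugate gives R⁻¹ = [[5/9, -2/9], [7/9, -1/9]].
Y = TR⁻¹ = [[29, -13], [-47, 40]] · [[5/9, -2/9], [7/9, -1/9]] = [[6, -5], [5, 6]].

Y = [[6, -5], [5, 6]]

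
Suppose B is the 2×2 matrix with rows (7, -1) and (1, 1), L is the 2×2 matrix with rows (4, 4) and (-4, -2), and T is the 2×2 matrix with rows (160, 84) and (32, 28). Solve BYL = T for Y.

Y = [[1, -5], [5, 3]]

Y = B⁻¹TL⁻¹ (apply B⁻¹ on the left and L⁻¹ on the right).
det B = 8, so B⁻¹ = [[1/8, 1/8], [-1/8, 7/8]].
det L = 8, so L⁻¹ = [[-1/4, -1/2], [1/2, 1/2]].
B⁻¹T = [[24, 14], [8, 14]].
Y = (B⁻¹T)L⁻¹ = [[1, -5], [5, 3]].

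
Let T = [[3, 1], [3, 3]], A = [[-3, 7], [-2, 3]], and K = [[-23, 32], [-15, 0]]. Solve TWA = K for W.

Left-multiply by T⁻¹ and right-multiply by A⁻¹: W = T⁻¹KA⁻¹.
T has determinant 6; T⁻¹ = [[1/2, -1/6], [-1/2, 1/2]].
det A = 5; the adjugate gives A⁻¹ = [[3/5, -7/5], [2/5, -3/5]].
T⁻¹K = [[-9, 16], [4, -16]].
W = (T⁻¹K)A⁻¹ = [[1, 3], [-4, 4]].

W = [[1, 3], [-4, 4]]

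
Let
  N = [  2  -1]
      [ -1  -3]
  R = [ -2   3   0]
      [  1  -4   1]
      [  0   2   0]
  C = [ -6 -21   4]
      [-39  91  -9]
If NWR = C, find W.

W = [[0, 3, -5], [-5, 2, 0]]

W = N⁻¹CR⁻¹ (apply N⁻¹ on the left and R⁻¹ on the right).
det N = -7; the adjugate gives N⁻¹ = [[3/7, -1/7], [-1/7, -2/7]].
det R = 4, so R⁻¹ = [[-1/2, 0, 3/4], [0, 0, 1/2], [1/2, 1, 5/4]].
N⁻¹C = [[3, -22, 3], [12, -23, 2]].
W = (N⁻¹C)R⁻¹ = [[0, 3, -5], [-5, 2, 0]].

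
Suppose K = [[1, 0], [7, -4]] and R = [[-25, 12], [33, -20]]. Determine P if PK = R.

P = [[-4, -3], [-2, 5]]

Right-multiplying both sides by K⁻¹ gives P = RK⁻¹.
det K = -4; the adjugate gives K⁻¹ = [[1, 0], [7/4, -1/4]].
P = RK⁻¹ = [[-25, 12], [33, -20]] · [[1, 0], [7/4, -1/4]] = [[-4, -3], [-2, 5]].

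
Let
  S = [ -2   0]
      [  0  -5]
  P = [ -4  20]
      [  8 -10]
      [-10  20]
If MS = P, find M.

Since S sits to the right of M, M = PS⁻¹.
det S = 10, so S⁻¹ = [[-1/2, 0], [0, -1/5]].
M = PS⁻¹ = [[-4, 20], [8, -10], [-10, 20]] · [[-1/2, 0], [0, -1/5]] = [[2, -4], [-4, 2], [5, -4]].

M = [[2, -4], [-4, 2], [5, -4]]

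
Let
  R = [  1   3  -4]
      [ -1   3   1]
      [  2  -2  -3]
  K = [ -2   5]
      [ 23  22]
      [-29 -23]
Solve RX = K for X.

X = [[-5, -1], [5, 6], [3, 3]]

Since R multiplies X on the left, X = R⁻¹K.
det R = 6, so R⁻¹ = [[-7/6, 17/6, 5/2], [-1/6, 5/6, 1/2], [-2/3, 4/3, 1]].
X = R⁻¹K = [[-7/6, 17/6, 5/2], [-1/6, 5/6, 1/2], [-2/3, 4/3, 1]] · [[-2, 5], [23, 22], [-29, -23]] = [[-5, -1], [5, 6], [3, 3]].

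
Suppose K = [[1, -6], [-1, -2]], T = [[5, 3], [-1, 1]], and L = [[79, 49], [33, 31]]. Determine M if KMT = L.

M = K⁻¹LT⁻¹ (apply K⁻¹ on the left and T⁻¹ on the right).
det K = -8, so K⁻¹ = [[1/4, -3/4], [-1/8, -1/8]].
det T = 8; the adjugate gives T⁻¹ = [[1/8, -3/8], [1/8, 5/8]].
K⁻¹L = [[-5, -11], [-14, -10]].
M = (K⁻¹L)T⁻¹ = [[-2, -5], [-3, -1]].

M = [[-2, -5], [-3, -1]]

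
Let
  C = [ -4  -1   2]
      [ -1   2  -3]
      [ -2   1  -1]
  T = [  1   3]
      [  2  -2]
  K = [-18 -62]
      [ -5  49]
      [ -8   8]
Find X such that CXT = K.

Isolating X: multiply by C⁻¹ from the left and T⁻¹ from the right, so X = C⁻¹KT⁻¹.
C has determinant -3; C⁻¹ = [[-1/3, -1/3, 1/3], [-5/3, -8/3, 14/3], [-1, -2, 3]].
det T = -8, so T⁻¹ = [[1/4, 3/8], [1/4, -1/8]].
C⁻¹K = [[5, 7], [6, 10], [4, -12]].
X = (C⁻¹K)T⁻¹ = [[3, 1], [4, 1], [-2, 3]].

X = [[3, 1], [4, 1], [-2, 3]]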